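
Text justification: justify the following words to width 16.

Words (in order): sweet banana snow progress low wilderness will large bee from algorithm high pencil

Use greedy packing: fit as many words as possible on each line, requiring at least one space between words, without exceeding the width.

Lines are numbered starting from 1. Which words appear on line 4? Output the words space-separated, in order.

Line 1: ['sweet', 'banana'] (min_width=12, slack=4)
Line 2: ['snow', 'progress'] (min_width=13, slack=3)
Line 3: ['low', 'wilderness'] (min_width=14, slack=2)
Line 4: ['will', 'large', 'bee'] (min_width=14, slack=2)
Line 5: ['from', 'algorithm'] (min_width=14, slack=2)
Line 6: ['high', 'pencil'] (min_width=11, slack=5)

Answer: will large bee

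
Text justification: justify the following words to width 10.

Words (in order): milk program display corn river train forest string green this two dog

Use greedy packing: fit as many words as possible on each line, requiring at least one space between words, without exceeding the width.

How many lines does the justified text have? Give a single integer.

Answer: 9

Derivation:
Line 1: ['milk'] (min_width=4, slack=6)
Line 2: ['program'] (min_width=7, slack=3)
Line 3: ['display'] (min_width=7, slack=3)
Line 4: ['corn', 'river'] (min_width=10, slack=0)
Line 5: ['train'] (min_width=5, slack=5)
Line 6: ['forest'] (min_width=6, slack=4)
Line 7: ['string'] (min_width=6, slack=4)
Line 8: ['green', 'this'] (min_width=10, slack=0)
Line 9: ['two', 'dog'] (min_width=7, slack=3)
Total lines: 9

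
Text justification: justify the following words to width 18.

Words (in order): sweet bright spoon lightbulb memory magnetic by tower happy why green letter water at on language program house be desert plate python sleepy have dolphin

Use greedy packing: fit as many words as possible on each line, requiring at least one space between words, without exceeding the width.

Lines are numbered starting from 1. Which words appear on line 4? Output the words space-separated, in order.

Line 1: ['sweet', 'bright', 'spoon'] (min_width=18, slack=0)
Line 2: ['lightbulb', 'memory'] (min_width=16, slack=2)
Line 3: ['magnetic', 'by', 'tower'] (min_width=17, slack=1)
Line 4: ['happy', 'why', 'green'] (min_width=15, slack=3)
Line 5: ['letter', 'water', 'at', 'on'] (min_width=18, slack=0)
Line 6: ['language', 'program'] (min_width=16, slack=2)
Line 7: ['house', 'be', 'desert'] (min_width=15, slack=3)
Line 8: ['plate', 'python'] (min_width=12, slack=6)
Line 9: ['sleepy', 'have'] (min_width=11, slack=7)
Line 10: ['dolphin'] (min_width=7, slack=11)

Answer: happy why green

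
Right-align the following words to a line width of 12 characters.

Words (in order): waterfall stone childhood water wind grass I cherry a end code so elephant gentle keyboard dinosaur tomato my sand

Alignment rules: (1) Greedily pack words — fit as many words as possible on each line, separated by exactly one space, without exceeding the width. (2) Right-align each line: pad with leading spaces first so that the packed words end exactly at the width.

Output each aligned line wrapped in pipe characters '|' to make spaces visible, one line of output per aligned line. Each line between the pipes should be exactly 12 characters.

Answer: |   waterfall|
|       stone|
|   childhood|
|  water wind|
|     grass I|
|cherry a end|
|     code so|
|    elephant|
|      gentle|
|    keyboard|
|    dinosaur|
|   tomato my|
|        sand|

Derivation:
Line 1: ['waterfall'] (min_width=9, slack=3)
Line 2: ['stone'] (min_width=5, slack=7)
Line 3: ['childhood'] (min_width=9, slack=3)
Line 4: ['water', 'wind'] (min_width=10, slack=2)
Line 5: ['grass', 'I'] (min_width=7, slack=5)
Line 6: ['cherry', 'a', 'end'] (min_width=12, slack=0)
Line 7: ['code', 'so'] (min_width=7, slack=5)
Line 8: ['elephant'] (min_width=8, slack=4)
Line 9: ['gentle'] (min_width=6, slack=6)
Line 10: ['keyboard'] (min_width=8, slack=4)
Line 11: ['dinosaur'] (min_width=8, slack=4)
Line 12: ['tomato', 'my'] (min_width=9, slack=3)
Line 13: ['sand'] (min_width=4, slack=8)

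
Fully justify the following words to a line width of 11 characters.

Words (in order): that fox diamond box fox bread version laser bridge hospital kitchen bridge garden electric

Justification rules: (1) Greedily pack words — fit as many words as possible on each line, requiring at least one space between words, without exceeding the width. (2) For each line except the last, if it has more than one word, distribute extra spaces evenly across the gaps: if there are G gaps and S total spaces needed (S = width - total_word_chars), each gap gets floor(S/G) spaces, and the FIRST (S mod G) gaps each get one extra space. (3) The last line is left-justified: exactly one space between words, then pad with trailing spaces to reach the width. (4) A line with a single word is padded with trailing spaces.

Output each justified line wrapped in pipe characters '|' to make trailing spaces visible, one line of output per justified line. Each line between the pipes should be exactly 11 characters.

Answer: |that    fox|
|diamond box|
|fox   bread|
|version    |
|laser      |
|bridge     |
|hospital   |
|kitchen    |
|bridge     |
|garden     |
|electric   |

Derivation:
Line 1: ['that', 'fox'] (min_width=8, slack=3)
Line 2: ['diamond', 'box'] (min_width=11, slack=0)
Line 3: ['fox', 'bread'] (min_width=9, slack=2)
Line 4: ['version'] (min_width=7, slack=4)
Line 5: ['laser'] (min_width=5, slack=6)
Line 6: ['bridge'] (min_width=6, slack=5)
Line 7: ['hospital'] (min_width=8, slack=3)
Line 8: ['kitchen'] (min_width=7, slack=4)
Line 9: ['bridge'] (min_width=6, slack=5)
Line 10: ['garden'] (min_width=6, slack=5)
Line 11: ['electric'] (min_width=8, slack=3)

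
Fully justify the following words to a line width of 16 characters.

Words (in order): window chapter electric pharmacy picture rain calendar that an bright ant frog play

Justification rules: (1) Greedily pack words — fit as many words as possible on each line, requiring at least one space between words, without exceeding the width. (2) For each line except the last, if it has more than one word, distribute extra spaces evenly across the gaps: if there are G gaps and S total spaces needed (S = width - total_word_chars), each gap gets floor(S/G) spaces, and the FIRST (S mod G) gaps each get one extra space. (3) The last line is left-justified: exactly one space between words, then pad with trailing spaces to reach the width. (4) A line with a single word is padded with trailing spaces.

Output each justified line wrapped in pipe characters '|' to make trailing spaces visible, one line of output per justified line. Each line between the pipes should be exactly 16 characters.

Line 1: ['window', 'chapter'] (min_width=14, slack=2)
Line 2: ['electric'] (min_width=8, slack=8)
Line 3: ['pharmacy', 'picture'] (min_width=16, slack=0)
Line 4: ['rain', 'calendar'] (min_width=13, slack=3)
Line 5: ['that', 'an', 'bright'] (min_width=14, slack=2)
Line 6: ['ant', 'frog', 'play'] (min_width=13, slack=3)

Answer: |window   chapter|
|electric        |
|pharmacy picture|
|rain    calendar|
|that  an  bright|
|ant frog play   |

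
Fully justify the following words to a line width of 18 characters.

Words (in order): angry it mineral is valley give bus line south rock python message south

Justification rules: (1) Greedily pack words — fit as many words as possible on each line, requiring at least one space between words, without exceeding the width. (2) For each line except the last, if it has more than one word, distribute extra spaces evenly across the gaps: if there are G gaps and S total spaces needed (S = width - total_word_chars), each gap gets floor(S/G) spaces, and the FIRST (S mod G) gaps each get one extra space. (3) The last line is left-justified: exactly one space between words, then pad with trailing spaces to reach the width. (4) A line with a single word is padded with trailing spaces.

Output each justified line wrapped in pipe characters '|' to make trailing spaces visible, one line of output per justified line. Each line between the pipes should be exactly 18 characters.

Answer: |angry  it  mineral|
|is valley give bus|
|line   south  rock|
|python     message|
|south             |

Derivation:
Line 1: ['angry', 'it', 'mineral'] (min_width=16, slack=2)
Line 2: ['is', 'valley', 'give', 'bus'] (min_width=18, slack=0)
Line 3: ['line', 'south', 'rock'] (min_width=15, slack=3)
Line 4: ['python', 'message'] (min_width=14, slack=4)
Line 5: ['south'] (min_width=5, slack=13)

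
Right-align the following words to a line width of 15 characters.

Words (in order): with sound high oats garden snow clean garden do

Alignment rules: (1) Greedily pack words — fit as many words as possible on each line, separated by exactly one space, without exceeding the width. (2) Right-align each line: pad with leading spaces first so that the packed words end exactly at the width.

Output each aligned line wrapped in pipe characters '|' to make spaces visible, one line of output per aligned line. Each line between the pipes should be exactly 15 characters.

Answer: |with sound high|
|    oats garden|
|     snow clean|
|      garden do|

Derivation:
Line 1: ['with', 'sound', 'high'] (min_width=15, slack=0)
Line 2: ['oats', 'garden'] (min_width=11, slack=4)
Line 3: ['snow', 'clean'] (min_width=10, slack=5)
Line 4: ['garden', 'do'] (min_width=9, slack=6)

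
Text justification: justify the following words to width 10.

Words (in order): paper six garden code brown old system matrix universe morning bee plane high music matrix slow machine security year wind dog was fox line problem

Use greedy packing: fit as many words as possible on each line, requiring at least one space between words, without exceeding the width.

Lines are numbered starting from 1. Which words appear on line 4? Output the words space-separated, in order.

Line 1: ['paper', 'six'] (min_width=9, slack=1)
Line 2: ['garden'] (min_width=6, slack=4)
Line 3: ['code', 'brown'] (min_width=10, slack=0)
Line 4: ['old', 'system'] (min_width=10, slack=0)
Line 5: ['matrix'] (min_width=6, slack=4)
Line 6: ['universe'] (min_width=8, slack=2)
Line 7: ['morning'] (min_width=7, slack=3)
Line 8: ['bee', 'plane'] (min_width=9, slack=1)
Line 9: ['high', 'music'] (min_width=10, slack=0)
Line 10: ['matrix'] (min_width=6, slack=4)
Line 11: ['slow'] (min_width=4, slack=6)
Line 12: ['machine'] (min_width=7, slack=3)
Line 13: ['security'] (min_width=8, slack=2)
Line 14: ['year', 'wind'] (min_width=9, slack=1)
Line 15: ['dog', 'was'] (min_width=7, slack=3)
Line 16: ['fox', 'line'] (min_width=8, slack=2)
Line 17: ['problem'] (min_width=7, slack=3)

Answer: old system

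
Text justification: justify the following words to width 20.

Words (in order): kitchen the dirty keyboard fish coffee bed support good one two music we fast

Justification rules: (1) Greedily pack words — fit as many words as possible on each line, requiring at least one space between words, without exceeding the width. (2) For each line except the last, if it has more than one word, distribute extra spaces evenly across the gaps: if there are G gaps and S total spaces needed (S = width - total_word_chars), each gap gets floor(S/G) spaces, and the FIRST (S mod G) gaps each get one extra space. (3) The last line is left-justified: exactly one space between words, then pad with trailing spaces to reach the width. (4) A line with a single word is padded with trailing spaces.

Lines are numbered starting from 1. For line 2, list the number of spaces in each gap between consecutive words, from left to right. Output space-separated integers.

Line 1: ['kitchen', 'the', 'dirty'] (min_width=17, slack=3)
Line 2: ['keyboard', 'fish', 'coffee'] (min_width=20, slack=0)
Line 3: ['bed', 'support', 'good', 'one'] (min_width=20, slack=0)
Line 4: ['two', 'music', 'we', 'fast'] (min_width=17, slack=3)

Answer: 1 1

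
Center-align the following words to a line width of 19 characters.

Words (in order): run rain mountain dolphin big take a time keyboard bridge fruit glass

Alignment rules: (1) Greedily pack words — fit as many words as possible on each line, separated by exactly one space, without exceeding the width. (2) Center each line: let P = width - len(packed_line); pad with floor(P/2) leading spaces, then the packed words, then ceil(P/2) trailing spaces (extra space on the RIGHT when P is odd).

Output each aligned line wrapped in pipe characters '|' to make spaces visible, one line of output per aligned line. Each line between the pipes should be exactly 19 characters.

Answer: | run rain mountain |
|dolphin big take a |
|   time keyboard   |
|bridge fruit glass |

Derivation:
Line 1: ['run', 'rain', 'mountain'] (min_width=17, slack=2)
Line 2: ['dolphin', 'big', 'take', 'a'] (min_width=18, slack=1)
Line 3: ['time', 'keyboard'] (min_width=13, slack=6)
Line 4: ['bridge', 'fruit', 'glass'] (min_width=18, slack=1)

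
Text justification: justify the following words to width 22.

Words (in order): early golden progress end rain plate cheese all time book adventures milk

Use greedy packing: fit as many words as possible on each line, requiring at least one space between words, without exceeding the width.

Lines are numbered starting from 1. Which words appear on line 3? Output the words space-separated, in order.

Answer: all time book

Derivation:
Line 1: ['early', 'golden', 'progress'] (min_width=21, slack=1)
Line 2: ['end', 'rain', 'plate', 'cheese'] (min_width=21, slack=1)
Line 3: ['all', 'time', 'book'] (min_width=13, slack=9)
Line 4: ['adventures', 'milk'] (min_width=15, slack=7)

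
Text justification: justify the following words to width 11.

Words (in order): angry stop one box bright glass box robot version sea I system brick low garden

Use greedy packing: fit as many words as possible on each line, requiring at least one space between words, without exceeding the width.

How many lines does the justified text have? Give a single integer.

Line 1: ['angry', 'stop'] (min_width=10, slack=1)
Line 2: ['one', 'box'] (min_width=7, slack=4)
Line 3: ['bright'] (min_width=6, slack=5)
Line 4: ['glass', 'box'] (min_width=9, slack=2)
Line 5: ['robot'] (min_width=5, slack=6)
Line 6: ['version', 'sea'] (min_width=11, slack=0)
Line 7: ['I', 'system'] (min_width=8, slack=3)
Line 8: ['brick', 'low'] (min_width=9, slack=2)
Line 9: ['garden'] (min_width=6, slack=5)
Total lines: 9

Answer: 9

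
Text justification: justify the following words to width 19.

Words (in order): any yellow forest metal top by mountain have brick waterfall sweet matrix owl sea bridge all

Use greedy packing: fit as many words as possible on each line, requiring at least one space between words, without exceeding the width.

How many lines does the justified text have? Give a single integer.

Answer: 6

Derivation:
Line 1: ['any', 'yellow', 'forest'] (min_width=17, slack=2)
Line 2: ['metal', 'top', 'by'] (min_width=12, slack=7)
Line 3: ['mountain', 'have', 'brick'] (min_width=19, slack=0)
Line 4: ['waterfall', 'sweet'] (min_width=15, slack=4)
Line 5: ['matrix', 'owl', 'sea'] (min_width=14, slack=5)
Line 6: ['bridge', 'all'] (min_width=10, slack=9)
Total lines: 6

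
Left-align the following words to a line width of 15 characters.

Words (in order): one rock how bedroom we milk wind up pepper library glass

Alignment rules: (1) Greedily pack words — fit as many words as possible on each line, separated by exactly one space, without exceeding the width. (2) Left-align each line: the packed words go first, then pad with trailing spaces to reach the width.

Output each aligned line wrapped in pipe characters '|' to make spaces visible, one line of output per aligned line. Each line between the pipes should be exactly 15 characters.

Line 1: ['one', 'rock', 'how'] (min_width=12, slack=3)
Line 2: ['bedroom', 'we', 'milk'] (min_width=15, slack=0)
Line 3: ['wind', 'up', 'pepper'] (min_width=14, slack=1)
Line 4: ['library', 'glass'] (min_width=13, slack=2)

Answer: |one rock how   |
|bedroom we milk|
|wind up pepper |
|library glass  |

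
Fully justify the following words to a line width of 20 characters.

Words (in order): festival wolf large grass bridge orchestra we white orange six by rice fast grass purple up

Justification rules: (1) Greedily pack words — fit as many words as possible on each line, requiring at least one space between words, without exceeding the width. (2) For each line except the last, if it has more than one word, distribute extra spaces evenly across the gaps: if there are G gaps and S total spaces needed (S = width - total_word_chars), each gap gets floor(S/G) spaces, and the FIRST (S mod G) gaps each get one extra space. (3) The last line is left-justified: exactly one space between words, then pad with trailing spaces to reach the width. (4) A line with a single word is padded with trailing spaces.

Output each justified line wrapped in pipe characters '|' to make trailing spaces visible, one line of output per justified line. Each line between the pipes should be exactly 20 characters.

Answer: |festival  wolf large|
|grass         bridge|
|orchestra  we  white|
|orange  six  by rice|
|fast grass purple up|

Derivation:
Line 1: ['festival', 'wolf', 'large'] (min_width=19, slack=1)
Line 2: ['grass', 'bridge'] (min_width=12, slack=8)
Line 3: ['orchestra', 'we', 'white'] (min_width=18, slack=2)
Line 4: ['orange', 'six', 'by', 'rice'] (min_width=18, slack=2)
Line 5: ['fast', 'grass', 'purple', 'up'] (min_width=20, slack=0)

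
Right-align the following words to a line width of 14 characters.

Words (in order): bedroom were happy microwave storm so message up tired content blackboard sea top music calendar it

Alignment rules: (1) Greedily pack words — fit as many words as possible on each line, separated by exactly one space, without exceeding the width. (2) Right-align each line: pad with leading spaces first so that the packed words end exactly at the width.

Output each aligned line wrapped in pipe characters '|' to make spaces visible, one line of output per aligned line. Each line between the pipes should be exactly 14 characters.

Line 1: ['bedroom', 'were'] (min_width=12, slack=2)
Line 2: ['happy'] (min_width=5, slack=9)
Line 3: ['microwave'] (min_width=9, slack=5)
Line 4: ['storm', 'so'] (min_width=8, slack=6)
Line 5: ['message', 'up'] (min_width=10, slack=4)
Line 6: ['tired', 'content'] (min_width=13, slack=1)
Line 7: ['blackboard', 'sea'] (min_width=14, slack=0)
Line 8: ['top', 'music'] (min_width=9, slack=5)
Line 9: ['calendar', 'it'] (min_width=11, slack=3)

Answer: |  bedroom were|
|         happy|
|     microwave|
|      storm so|
|    message up|
| tired content|
|blackboard sea|
|     top music|
|   calendar it|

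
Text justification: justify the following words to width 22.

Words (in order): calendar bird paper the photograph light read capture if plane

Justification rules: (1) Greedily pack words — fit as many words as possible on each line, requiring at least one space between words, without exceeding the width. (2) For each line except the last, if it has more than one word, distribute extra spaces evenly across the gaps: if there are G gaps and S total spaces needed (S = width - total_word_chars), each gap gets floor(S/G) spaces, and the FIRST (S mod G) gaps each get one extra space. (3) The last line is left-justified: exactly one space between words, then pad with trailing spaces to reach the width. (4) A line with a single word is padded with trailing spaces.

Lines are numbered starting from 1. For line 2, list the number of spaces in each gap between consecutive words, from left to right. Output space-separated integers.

Line 1: ['calendar', 'bird', 'paper'] (min_width=19, slack=3)
Line 2: ['the', 'photograph', 'light'] (min_width=20, slack=2)
Line 3: ['read', 'capture', 'if', 'plane'] (min_width=21, slack=1)

Answer: 2 2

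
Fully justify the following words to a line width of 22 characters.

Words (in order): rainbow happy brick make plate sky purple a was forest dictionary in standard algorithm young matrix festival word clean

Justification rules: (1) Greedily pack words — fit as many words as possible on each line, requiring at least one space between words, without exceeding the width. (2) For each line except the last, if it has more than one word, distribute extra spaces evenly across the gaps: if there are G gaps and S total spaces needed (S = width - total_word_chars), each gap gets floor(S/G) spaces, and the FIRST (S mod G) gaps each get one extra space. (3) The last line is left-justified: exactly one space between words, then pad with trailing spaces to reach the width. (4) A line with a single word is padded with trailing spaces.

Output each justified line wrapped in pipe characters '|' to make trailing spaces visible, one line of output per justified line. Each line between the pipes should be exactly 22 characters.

Line 1: ['rainbow', 'happy', 'brick'] (min_width=19, slack=3)
Line 2: ['make', 'plate', 'sky', 'purple'] (min_width=21, slack=1)
Line 3: ['a', 'was', 'forest'] (min_width=12, slack=10)
Line 4: ['dictionary', 'in', 'standard'] (min_width=22, slack=0)
Line 5: ['algorithm', 'young', 'matrix'] (min_width=22, slack=0)
Line 6: ['festival', 'word', 'clean'] (min_width=19, slack=3)

Answer: |rainbow   happy  brick|
|make  plate sky purple|
|a      was      forest|
|dictionary in standard|
|algorithm young matrix|
|festival word clean   |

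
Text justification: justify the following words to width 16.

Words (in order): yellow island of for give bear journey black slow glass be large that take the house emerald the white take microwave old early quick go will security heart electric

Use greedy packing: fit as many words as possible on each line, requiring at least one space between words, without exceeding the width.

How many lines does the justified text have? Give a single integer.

Answer: 12

Derivation:
Line 1: ['yellow', 'island', 'of'] (min_width=16, slack=0)
Line 2: ['for', 'give', 'bear'] (min_width=13, slack=3)
Line 3: ['journey', 'black'] (min_width=13, slack=3)
Line 4: ['slow', 'glass', 'be'] (min_width=13, slack=3)
Line 5: ['large', 'that', 'take'] (min_width=15, slack=1)
Line 6: ['the', 'house'] (min_width=9, slack=7)
Line 7: ['emerald', 'the'] (min_width=11, slack=5)
Line 8: ['white', 'take'] (min_width=10, slack=6)
Line 9: ['microwave', 'old'] (min_width=13, slack=3)
Line 10: ['early', 'quick', 'go'] (min_width=14, slack=2)
Line 11: ['will', 'security'] (min_width=13, slack=3)
Line 12: ['heart', 'electric'] (min_width=14, slack=2)
Total lines: 12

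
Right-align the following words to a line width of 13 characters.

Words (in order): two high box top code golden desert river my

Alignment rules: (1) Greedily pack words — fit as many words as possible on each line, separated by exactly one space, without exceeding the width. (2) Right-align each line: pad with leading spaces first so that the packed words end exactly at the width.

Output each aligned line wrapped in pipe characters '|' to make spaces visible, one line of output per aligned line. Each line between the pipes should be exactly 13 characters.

Line 1: ['two', 'high', 'box'] (min_width=12, slack=1)
Line 2: ['top', 'code'] (min_width=8, slack=5)
Line 3: ['golden', 'desert'] (min_width=13, slack=0)
Line 4: ['river', 'my'] (min_width=8, slack=5)

Answer: | two high box|
|     top code|
|golden desert|
|     river my|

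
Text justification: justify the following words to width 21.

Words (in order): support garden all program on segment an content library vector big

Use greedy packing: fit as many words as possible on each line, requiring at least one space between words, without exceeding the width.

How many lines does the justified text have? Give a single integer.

Line 1: ['support', 'garden', 'all'] (min_width=18, slack=3)
Line 2: ['program', 'on', 'segment', 'an'] (min_width=21, slack=0)
Line 3: ['content', 'library'] (min_width=15, slack=6)
Line 4: ['vector', 'big'] (min_width=10, slack=11)
Total lines: 4

Answer: 4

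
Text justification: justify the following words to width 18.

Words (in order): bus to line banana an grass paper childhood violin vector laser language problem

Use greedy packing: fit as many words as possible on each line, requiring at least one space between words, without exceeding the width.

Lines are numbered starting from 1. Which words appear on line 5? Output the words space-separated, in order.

Line 1: ['bus', 'to', 'line', 'banana'] (min_width=18, slack=0)
Line 2: ['an', 'grass', 'paper'] (min_width=14, slack=4)
Line 3: ['childhood', 'violin'] (min_width=16, slack=2)
Line 4: ['vector', 'laser'] (min_width=12, slack=6)
Line 5: ['language', 'problem'] (min_width=16, slack=2)

Answer: language problem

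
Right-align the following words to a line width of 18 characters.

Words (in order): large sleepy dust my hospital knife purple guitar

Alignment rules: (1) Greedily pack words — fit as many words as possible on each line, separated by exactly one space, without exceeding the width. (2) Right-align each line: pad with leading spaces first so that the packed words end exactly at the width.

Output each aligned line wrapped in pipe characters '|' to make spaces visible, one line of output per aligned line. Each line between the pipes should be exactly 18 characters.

Answer: | large sleepy dust|
| my hospital knife|
|     purple guitar|

Derivation:
Line 1: ['large', 'sleepy', 'dust'] (min_width=17, slack=1)
Line 2: ['my', 'hospital', 'knife'] (min_width=17, slack=1)
Line 3: ['purple', 'guitar'] (min_width=13, slack=5)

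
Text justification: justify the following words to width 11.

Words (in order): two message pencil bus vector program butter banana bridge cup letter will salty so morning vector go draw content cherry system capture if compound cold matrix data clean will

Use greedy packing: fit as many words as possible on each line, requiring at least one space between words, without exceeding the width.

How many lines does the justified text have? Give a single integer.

Answer: 20

Derivation:
Line 1: ['two', 'message'] (min_width=11, slack=0)
Line 2: ['pencil', 'bus'] (min_width=10, slack=1)
Line 3: ['vector'] (min_width=6, slack=5)
Line 4: ['program'] (min_width=7, slack=4)
Line 5: ['butter'] (min_width=6, slack=5)
Line 6: ['banana'] (min_width=6, slack=5)
Line 7: ['bridge', 'cup'] (min_width=10, slack=1)
Line 8: ['letter', 'will'] (min_width=11, slack=0)
Line 9: ['salty', 'so'] (min_width=8, slack=3)
Line 10: ['morning'] (min_width=7, slack=4)
Line 11: ['vector', 'go'] (min_width=9, slack=2)
Line 12: ['draw'] (min_width=4, slack=7)
Line 13: ['content'] (min_width=7, slack=4)
Line 14: ['cherry'] (min_width=6, slack=5)
Line 15: ['system'] (min_width=6, slack=5)
Line 16: ['capture', 'if'] (min_width=10, slack=1)
Line 17: ['compound'] (min_width=8, slack=3)
Line 18: ['cold', 'matrix'] (min_width=11, slack=0)
Line 19: ['data', 'clean'] (min_width=10, slack=1)
Line 20: ['will'] (min_width=4, slack=7)
Total lines: 20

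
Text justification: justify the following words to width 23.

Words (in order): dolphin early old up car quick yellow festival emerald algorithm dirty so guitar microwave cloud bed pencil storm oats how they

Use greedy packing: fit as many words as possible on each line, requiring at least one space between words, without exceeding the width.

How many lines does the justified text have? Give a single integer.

Line 1: ['dolphin', 'early', 'old', 'up'] (min_width=20, slack=3)
Line 2: ['car', 'quick', 'yellow'] (min_width=16, slack=7)
Line 3: ['festival', 'emerald'] (min_width=16, slack=7)
Line 4: ['algorithm', 'dirty', 'so'] (min_width=18, slack=5)
Line 5: ['guitar', 'microwave', 'cloud'] (min_width=22, slack=1)
Line 6: ['bed', 'pencil', 'storm', 'oats'] (min_width=21, slack=2)
Line 7: ['how', 'they'] (min_width=8, slack=15)
Total lines: 7

Answer: 7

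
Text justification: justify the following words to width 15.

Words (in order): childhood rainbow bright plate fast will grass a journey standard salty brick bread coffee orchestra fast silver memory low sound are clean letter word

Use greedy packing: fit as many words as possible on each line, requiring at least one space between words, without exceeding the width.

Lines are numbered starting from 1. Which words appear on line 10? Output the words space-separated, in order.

Line 1: ['childhood'] (min_width=9, slack=6)
Line 2: ['rainbow', 'bright'] (min_width=14, slack=1)
Line 3: ['plate', 'fast', 'will'] (min_width=15, slack=0)
Line 4: ['grass', 'a', 'journey'] (min_width=15, slack=0)
Line 5: ['standard', 'salty'] (min_width=14, slack=1)
Line 6: ['brick', 'bread'] (min_width=11, slack=4)
Line 7: ['coffee'] (min_width=6, slack=9)
Line 8: ['orchestra', 'fast'] (min_width=14, slack=1)
Line 9: ['silver', 'memory'] (min_width=13, slack=2)
Line 10: ['low', 'sound', 'are'] (min_width=13, slack=2)
Line 11: ['clean', 'letter'] (min_width=12, slack=3)
Line 12: ['word'] (min_width=4, slack=11)

Answer: low sound are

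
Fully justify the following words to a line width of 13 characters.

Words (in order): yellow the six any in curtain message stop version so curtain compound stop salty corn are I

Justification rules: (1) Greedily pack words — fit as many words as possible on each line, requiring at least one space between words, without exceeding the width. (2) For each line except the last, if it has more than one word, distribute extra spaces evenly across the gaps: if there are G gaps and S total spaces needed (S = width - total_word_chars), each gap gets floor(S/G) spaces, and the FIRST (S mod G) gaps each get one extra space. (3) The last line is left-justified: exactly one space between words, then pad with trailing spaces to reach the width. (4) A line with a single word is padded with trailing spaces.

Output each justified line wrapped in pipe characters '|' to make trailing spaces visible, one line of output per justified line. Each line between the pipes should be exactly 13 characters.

Line 1: ['yellow', 'the'] (min_width=10, slack=3)
Line 2: ['six', 'any', 'in'] (min_width=10, slack=3)
Line 3: ['curtain'] (min_width=7, slack=6)
Line 4: ['message', 'stop'] (min_width=12, slack=1)
Line 5: ['version', 'so'] (min_width=10, slack=3)
Line 6: ['curtain'] (min_width=7, slack=6)
Line 7: ['compound', 'stop'] (min_width=13, slack=0)
Line 8: ['salty', 'corn'] (min_width=10, slack=3)
Line 9: ['are', 'I'] (min_width=5, slack=8)

Answer: |yellow    the|
|six   any  in|
|curtain      |
|message  stop|
|version    so|
|curtain      |
|compound stop|
|salty    corn|
|are I        |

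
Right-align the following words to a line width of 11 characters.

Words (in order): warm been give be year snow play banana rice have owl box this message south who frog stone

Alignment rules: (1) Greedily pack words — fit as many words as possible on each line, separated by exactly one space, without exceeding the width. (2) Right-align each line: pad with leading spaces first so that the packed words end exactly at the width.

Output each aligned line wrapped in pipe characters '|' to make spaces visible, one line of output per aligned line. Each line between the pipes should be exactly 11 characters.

Answer: |  warm been|
|    give be|
|  year snow|
|play banana|
|  rice have|
|    owl box|
|       this|
|    message|
|  south who|
| frog stone|

Derivation:
Line 1: ['warm', 'been'] (min_width=9, slack=2)
Line 2: ['give', 'be'] (min_width=7, slack=4)
Line 3: ['year', 'snow'] (min_width=9, slack=2)
Line 4: ['play', 'banana'] (min_width=11, slack=0)
Line 5: ['rice', 'have'] (min_width=9, slack=2)
Line 6: ['owl', 'box'] (min_width=7, slack=4)
Line 7: ['this'] (min_width=4, slack=7)
Line 8: ['message'] (min_width=7, slack=4)
Line 9: ['south', 'who'] (min_width=9, slack=2)
Line 10: ['frog', 'stone'] (min_width=10, slack=1)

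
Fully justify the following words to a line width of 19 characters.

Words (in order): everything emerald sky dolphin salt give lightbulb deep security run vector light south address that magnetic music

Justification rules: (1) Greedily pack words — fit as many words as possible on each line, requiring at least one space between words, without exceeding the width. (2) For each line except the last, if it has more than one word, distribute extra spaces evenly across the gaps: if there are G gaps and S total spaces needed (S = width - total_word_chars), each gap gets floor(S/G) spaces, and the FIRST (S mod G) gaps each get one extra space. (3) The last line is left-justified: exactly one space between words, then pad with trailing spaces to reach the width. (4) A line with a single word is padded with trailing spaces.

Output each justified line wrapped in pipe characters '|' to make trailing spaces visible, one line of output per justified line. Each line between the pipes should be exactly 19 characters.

Answer: |everything  emerald|
|sky   dolphin  salt|
|give lightbulb deep|
|security run vector|
|light south address|
|that magnetic music|

Derivation:
Line 1: ['everything', 'emerald'] (min_width=18, slack=1)
Line 2: ['sky', 'dolphin', 'salt'] (min_width=16, slack=3)
Line 3: ['give', 'lightbulb', 'deep'] (min_width=19, slack=0)
Line 4: ['security', 'run', 'vector'] (min_width=19, slack=0)
Line 5: ['light', 'south', 'address'] (min_width=19, slack=0)
Line 6: ['that', 'magnetic', 'music'] (min_width=19, slack=0)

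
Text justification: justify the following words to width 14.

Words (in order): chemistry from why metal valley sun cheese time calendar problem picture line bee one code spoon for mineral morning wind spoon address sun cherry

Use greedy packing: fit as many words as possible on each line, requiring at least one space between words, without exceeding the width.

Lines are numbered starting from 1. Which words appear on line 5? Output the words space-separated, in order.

Line 1: ['chemistry', 'from'] (min_width=14, slack=0)
Line 2: ['why', 'metal'] (min_width=9, slack=5)
Line 3: ['valley', 'sun'] (min_width=10, slack=4)
Line 4: ['cheese', 'time'] (min_width=11, slack=3)
Line 5: ['calendar'] (min_width=8, slack=6)
Line 6: ['problem'] (min_width=7, slack=7)
Line 7: ['picture', 'line'] (min_width=12, slack=2)
Line 8: ['bee', 'one', 'code'] (min_width=12, slack=2)
Line 9: ['spoon', 'for'] (min_width=9, slack=5)
Line 10: ['mineral'] (min_width=7, slack=7)
Line 11: ['morning', 'wind'] (min_width=12, slack=2)
Line 12: ['spoon', 'address'] (min_width=13, slack=1)
Line 13: ['sun', 'cherry'] (min_width=10, slack=4)

Answer: calendar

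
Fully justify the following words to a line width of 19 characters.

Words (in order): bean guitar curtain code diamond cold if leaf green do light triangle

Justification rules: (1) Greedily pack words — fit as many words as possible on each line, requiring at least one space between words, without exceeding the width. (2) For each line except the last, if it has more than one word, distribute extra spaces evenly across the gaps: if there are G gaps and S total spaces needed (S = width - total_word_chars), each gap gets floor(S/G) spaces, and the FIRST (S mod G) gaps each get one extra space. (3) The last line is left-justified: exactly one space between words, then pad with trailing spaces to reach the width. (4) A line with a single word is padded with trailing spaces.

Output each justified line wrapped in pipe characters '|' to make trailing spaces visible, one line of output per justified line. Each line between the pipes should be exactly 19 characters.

Answer: |bean guitar curtain|
|code  diamond  cold|
|if  leaf  green  do|
|light triangle     |

Derivation:
Line 1: ['bean', 'guitar', 'curtain'] (min_width=19, slack=0)
Line 2: ['code', 'diamond', 'cold'] (min_width=17, slack=2)
Line 3: ['if', 'leaf', 'green', 'do'] (min_width=16, slack=3)
Line 4: ['light', 'triangle'] (min_width=14, slack=5)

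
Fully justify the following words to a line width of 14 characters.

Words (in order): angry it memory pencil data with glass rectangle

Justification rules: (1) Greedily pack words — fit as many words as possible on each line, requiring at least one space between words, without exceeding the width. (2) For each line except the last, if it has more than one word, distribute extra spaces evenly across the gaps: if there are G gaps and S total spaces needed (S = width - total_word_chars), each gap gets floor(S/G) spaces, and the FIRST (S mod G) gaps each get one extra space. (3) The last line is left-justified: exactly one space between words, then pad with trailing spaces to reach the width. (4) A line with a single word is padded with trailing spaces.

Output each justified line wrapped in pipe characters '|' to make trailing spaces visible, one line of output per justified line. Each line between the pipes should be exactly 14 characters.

Answer: |angry       it|
|memory  pencil|
|data      with|
|glass         |
|rectangle     |

Derivation:
Line 1: ['angry', 'it'] (min_width=8, slack=6)
Line 2: ['memory', 'pencil'] (min_width=13, slack=1)
Line 3: ['data', 'with'] (min_width=9, slack=5)
Line 4: ['glass'] (min_width=5, slack=9)
Line 5: ['rectangle'] (min_width=9, slack=5)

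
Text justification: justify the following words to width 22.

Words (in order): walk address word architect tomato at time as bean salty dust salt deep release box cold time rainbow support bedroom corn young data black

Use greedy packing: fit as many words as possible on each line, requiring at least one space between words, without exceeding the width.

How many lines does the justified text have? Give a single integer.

Line 1: ['walk', 'address', 'word'] (min_width=17, slack=5)
Line 2: ['architect', 'tomato', 'at'] (min_width=19, slack=3)
Line 3: ['time', 'as', 'bean', 'salty'] (min_width=18, slack=4)
Line 4: ['dust', 'salt', 'deep', 'release'] (min_width=22, slack=0)
Line 5: ['box', 'cold', 'time', 'rainbow'] (min_width=21, slack=1)
Line 6: ['support', 'bedroom', 'corn'] (min_width=20, slack=2)
Line 7: ['young', 'data', 'black'] (min_width=16, slack=6)
Total lines: 7

Answer: 7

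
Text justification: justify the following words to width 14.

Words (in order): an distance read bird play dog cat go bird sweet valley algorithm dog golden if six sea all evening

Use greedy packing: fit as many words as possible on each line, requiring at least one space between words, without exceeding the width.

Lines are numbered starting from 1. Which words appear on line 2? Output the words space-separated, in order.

Answer: read bird play

Derivation:
Line 1: ['an', 'distance'] (min_width=11, slack=3)
Line 2: ['read', 'bird', 'play'] (min_width=14, slack=0)
Line 3: ['dog', 'cat', 'go'] (min_width=10, slack=4)
Line 4: ['bird', 'sweet'] (min_width=10, slack=4)
Line 5: ['valley'] (min_width=6, slack=8)
Line 6: ['algorithm', 'dog'] (min_width=13, slack=1)
Line 7: ['golden', 'if', 'six'] (min_width=13, slack=1)
Line 8: ['sea', 'all'] (min_width=7, slack=7)
Line 9: ['evening'] (min_width=7, slack=7)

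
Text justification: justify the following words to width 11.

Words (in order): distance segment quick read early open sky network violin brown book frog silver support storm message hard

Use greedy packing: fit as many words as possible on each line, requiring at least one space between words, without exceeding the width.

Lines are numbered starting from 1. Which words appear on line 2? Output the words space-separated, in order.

Line 1: ['distance'] (min_width=8, slack=3)
Line 2: ['segment'] (min_width=7, slack=4)
Line 3: ['quick', 'read'] (min_width=10, slack=1)
Line 4: ['early', 'open'] (min_width=10, slack=1)
Line 5: ['sky', 'network'] (min_width=11, slack=0)
Line 6: ['violin'] (min_width=6, slack=5)
Line 7: ['brown', 'book'] (min_width=10, slack=1)
Line 8: ['frog', 'silver'] (min_width=11, slack=0)
Line 9: ['support'] (min_width=7, slack=4)
Line 10: ['storm'] (min_width=5, slack=6)
Line 11: ['message'] (min_width=7, slack=4)
Line 12: ['hard'] (min_width=4, slack=7)

Answer: segment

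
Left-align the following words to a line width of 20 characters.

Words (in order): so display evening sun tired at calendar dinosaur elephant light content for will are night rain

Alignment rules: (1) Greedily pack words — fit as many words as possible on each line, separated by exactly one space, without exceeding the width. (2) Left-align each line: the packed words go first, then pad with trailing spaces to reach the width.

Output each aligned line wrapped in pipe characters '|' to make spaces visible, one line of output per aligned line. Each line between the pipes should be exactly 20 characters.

Answer: |so display evening  |
|sun tired at        |
|calendar dinosaur   |
|elephant light      |
|content for will are|
|night rain          |

Derivation:
Line 1: ['so', 'display', 'evening'] (min_width=18, slack=2)
Line 2: ['sun', 'tired', 'at'] (min_width=12, slack=8)
Line 3: ['calendar', 'dinosaur'] (min_width=17, slack=3)
Line 4: ['elephant', 'light'] (min_width=14, slack=6)
Line 5: ['content', 'for', 'will', 'are'] (min_width=20, slack=0)
Line 6: ['night', 'rain'] (min_width=10, slack=10)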